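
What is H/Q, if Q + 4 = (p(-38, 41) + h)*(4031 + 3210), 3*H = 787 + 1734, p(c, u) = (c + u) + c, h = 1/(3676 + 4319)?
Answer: -516805/155864428 ≈ -0.0033157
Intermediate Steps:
h = 1/7995 ≈ 0.00012508
p(c, u) = u + 2*c
H = 2521/3 (H = (787 + 1734)/3 = (1/3)*2521 = 2521/3 ≈ 840.33)
Q = -155864428/615 (Q = -4 + ((41 + 2*(-38)) + 1/7995)*(4031 + 3210) = -4 + ((41 - 76) + 1/7995)*7241 = -4 + (-35 + 1/7995)*7241 = -4 - 279824/7995*7241 = -4 - 155861968/615 = -155864428/615 ≈ -2.5344e+5)
H/Q = 2521/(3*(-155864428/615)) = (2521/3)*(-615/155864428) = -516805/155864428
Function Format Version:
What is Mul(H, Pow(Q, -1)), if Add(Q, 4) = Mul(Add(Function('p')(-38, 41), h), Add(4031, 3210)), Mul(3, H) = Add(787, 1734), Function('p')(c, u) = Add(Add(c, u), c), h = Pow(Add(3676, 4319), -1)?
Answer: Rational(-516805, 155864428) ≈ -0.0033157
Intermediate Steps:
h = Rational(1, 7995) (h = Pow(7995, -1) = Rational(1, 7995) ≈ 0.00012508)
Function('p')(c, u) = Add(u, Mul(2, c))
H = Rational(2521, 3) (H = Mul(Rational(1, 3), Add(787, 1734)) = Mul(Rational(1, 3), 2521) = Rational(2521, 3) ≈ 840.33)
Q = Rational(-155864428, 615) (Q = Add(-4, Mul(Add(Add(41, Mul(2, -38)), Rational(1, 7995)), Add(4031, 3210))) = Add(-4, Mul(Add(Add(41, -76), Rational(1, 7995)), 7241)) = Add(-4, Mul(Add(-35, Rational(1, 7995)), 7241)) = Add(-4, Mul(Rational(-279824, 7995), 7241)) = Add(-4, Rational(-155861968, 615)) = Rational(-155864428, 615) ≈ -2.5344e+5)
Mul(H, Pow(Q, -1)) = Mul(Rational(2521, 3), Pow(Rational(-155864428, 615), -1)) = Mul(Rational(2521, 3), Rational(-615, 155864428)) = Rational(-516805, 155864428)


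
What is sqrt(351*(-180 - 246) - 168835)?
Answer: I*sqrt(318361) ≈ 564.23*I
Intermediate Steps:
sqrt(351*(-180 - 246) - 168835) = sqrt(351*(-426) - 168835) = sqrt(-149526 - 168835) = sqrt(-318361) = I*sqrt(318361)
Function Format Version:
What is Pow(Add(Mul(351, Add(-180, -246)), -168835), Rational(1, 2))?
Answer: Mul(I, Pow(318361, Rational(1, 2))) ≈ Mul(564.23, I)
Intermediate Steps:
Pow(Add(Mul(351, Add(-180, -246)), -168835), Rational(1, 2)) = Pow(Add(Mul(351, -426), -168835), Rational(1, 2)) = Pow(Add(-149526, -168835), Rational(1, 2)) = Pow(-318361, Rational(1, 2)) = Mul(I, Pow(318361, Rational(1, 2)))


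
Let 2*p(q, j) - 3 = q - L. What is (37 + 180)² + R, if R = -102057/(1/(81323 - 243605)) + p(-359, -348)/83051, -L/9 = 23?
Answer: 2750991483296477/166102 ≈ 1.6562e+10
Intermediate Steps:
L = -207 (L = -9*23 = -207)
p(q, j) = 105 + q/2 (p(q, j) = 3/2 + (q - 1*(-207))/2 = 3/2 + (q + 207)/2 = 3/2 + (207 + q)/2 = 3/2 + (207/2 + q/2) = 105 + q/2)
R = 2750983661719399/166102 (R = -102057/(1/(81323 - 243605)) + (105 + (½)*(-359))/83051 = -102057/(1/(-162282)) + (105 - 359/2)*(1/83051) = -102057/(-1/162282) - 149/2*1/83051 = -102057*(-162282) - 149/166102 = 16562014074 - 149/166102 = 2750983661719399/166102 ≈ 1.6562e+10)
(37 + 180)² + R = (37 + 180)² + 2750983661719399/166102 = 217² + 2750983661719399/166102 = 47089 + 2750983661719399/166102 = 2750991483296477/166102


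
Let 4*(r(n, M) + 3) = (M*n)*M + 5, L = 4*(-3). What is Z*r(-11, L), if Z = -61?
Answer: 97051/4 ≈ 24263.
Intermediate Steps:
L = -12
r(n, M) = -7/4 + n*M**2/4 (r(n, M) = -3 + ((M*n)*M + 5)/4 = -3 + (n*M**2 + 5)/4 = -3 + (5 + n*M**2)/4 = -3 + (5/4 + n*M**2/4) = -7/4 + n*M**2/4)
Z*r(-11, L) = -61*(-7/4 + (1/4)*(-11)*(-12)**2) = -61*(-7/4 + (1/4)*(-11)*144) = -61*(-7/4 - 396) = -61*(-1591/4) = 97051/4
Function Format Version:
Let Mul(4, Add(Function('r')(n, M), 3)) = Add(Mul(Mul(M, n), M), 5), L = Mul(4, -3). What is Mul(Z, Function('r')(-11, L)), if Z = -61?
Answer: Rational(97051, 4) ≈ 24263.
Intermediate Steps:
L = -12
Function('r')(n, M) = Add(Rational(-7, 4), Mul(Rational(1, 4), n, Pow(M, 2))) (Function('r')(n, M) = Add(-3, Mul(Rational(1, 4), Add(Mul(Mul(M, n), M), 5))) = Add(-3, Mul(Rational(1, 4), Add(Mul(n, Pow(M, 2)), 5))) = Add(-3, Mul(Rational(1, 4), Add(5, Mul(n, Pow(M, 2))))) = Add(-3, Add(Rational(5, 4), Mul(Rational(1, 4), n, Pow(M, 2)))) = Add(Rational(-7, 4), Mul(Rational(1, 4), n, Pow(M, 2))))
Mul(Z, Function('r')(-11, L)) = Mul(-61, Add(Rational(-7, 4), Mul(Rational(1, 4), -11, Pow(-12, 2)))) = Mul(-61, Add(Rational(-7, 4), Mul(Rational(1, 4), -11, 144))) = Mul(-61, Add(Rational(-7, 4), -396)) = Mul(-61, Rational(-1591, 4)) = Rational(97051, 4)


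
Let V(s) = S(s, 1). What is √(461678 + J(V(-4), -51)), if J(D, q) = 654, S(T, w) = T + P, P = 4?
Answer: 2*√115583 ≈ 679.95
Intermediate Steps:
S(T, w) = 4 + T (S(T, w) = T + 4 = 4 + T)
V(s) = 4 + s
√(461678 + J(V(-4), -51)) = √(461678 + 654) = √462332 = 2*√115583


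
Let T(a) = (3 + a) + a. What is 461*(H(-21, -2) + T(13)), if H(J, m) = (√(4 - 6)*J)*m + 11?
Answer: 18440 + 19362*I*√2 ≈ 18440.0 + 27382.0*I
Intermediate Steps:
T(a) = 3 + 2*a
H(J, m) = 11 + I*J*m*√2 (H(J, m) = (√(-2)*J)*m + 11 = ((I*√2)*J)*m + 11 = (I*J*√2)*m + 11 = I*J*m*√2 + 11 = 11 + I*J*m*√2)
461*(H(-21, -2) + T(13)) = 461*((11 + I*(-21)*(-2)*√2) + (3 + 2*13)) = 461*((11 + 42*I*√2) + (3 + 26)) = 461*((11 + 42*I*√2) + 29) = 461*(40 + 42*I*√2) = 18440 + 19362*I*√2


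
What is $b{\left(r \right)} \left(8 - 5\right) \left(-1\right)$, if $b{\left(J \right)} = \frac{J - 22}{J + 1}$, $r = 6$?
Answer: $\frac{48}{7} \approx 6.8571$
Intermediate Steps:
$b{\left(J \right)} = \frac{-22 + J}{1 + J}$
$b{\left(r \right)} \left(8 - 5\right) \left(-1\right) = \frac{-22 + 6}{1 + 6} \left(8 - 5\right) \left(-1\right) = \frac{1}{7} \left(-16\right) 3 \left(-1\right) = \frac{1}{7} \left(-16\right) \left(-3\right) = \left(- \frac{16}{7}\right) \left(-3\right) = \frac{48}{7}$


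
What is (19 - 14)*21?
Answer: 105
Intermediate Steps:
(19 - 14)*21 = 5*21 = 105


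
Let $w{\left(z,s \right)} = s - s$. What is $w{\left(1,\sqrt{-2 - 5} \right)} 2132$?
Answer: $0$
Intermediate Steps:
$w{\left(z,s \right)} = 0$
$w{\left(1,\sqrt{-2 - 5} \right)} 2132 = 0 \cdot 2132 = 0$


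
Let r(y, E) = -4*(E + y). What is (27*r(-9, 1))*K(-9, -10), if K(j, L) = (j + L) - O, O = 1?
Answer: -17280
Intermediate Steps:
K(j, L) = -1 + L + j (K(j, L) = (j + L) - 1*1 = (L + j) - 1 = -1 + L + j)
r(y, E) = -4*E - 4*y
(27*r(-9, 1))*K(-9, -10) = (27*(-4*1 - 4*(-9)))*(-1 - 10 - 9) = (27*(-4 + 36))*(-20) = (27*32)*(-20) = 864*(-20) = -17280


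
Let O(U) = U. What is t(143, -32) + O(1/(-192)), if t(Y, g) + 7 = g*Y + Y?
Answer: -852481/192 ≈ -4440.0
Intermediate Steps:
t(Y, g) = -7 + Y + Y*g (t(Y, g) = -7 + (g*Y + Y) = -7 + (Y*g + Y) = -7 + (Y + Y*g) = -7 + Y + Y*g)
t(143, -32) + O(1/(-192)) = (-7 + 143 + 143*(-32)) + 1/(-192) = (-7 + 143 - 4576) - 1/192 = -4440 - 1/192 = -852481/192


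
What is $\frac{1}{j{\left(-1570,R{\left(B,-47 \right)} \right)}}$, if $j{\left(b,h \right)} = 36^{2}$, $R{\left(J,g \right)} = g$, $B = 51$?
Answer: $\frac{1}{1296} \approx 0.0007716$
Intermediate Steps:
$j{\left(b,h \right)} = 1296$
$\frac{1}{j{\left(-1570,R{\left(B,-47 \right)} \right)}} = \frac{1}{1296}$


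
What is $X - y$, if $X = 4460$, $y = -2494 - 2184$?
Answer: $9138$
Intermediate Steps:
$y = -4678$ ($y = -2494 - 2184 = -4678$)
$X - y = 4460 - -4678 = 4460 + 4678 = 9138$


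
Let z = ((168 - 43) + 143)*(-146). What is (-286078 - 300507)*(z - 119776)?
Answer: 93210702840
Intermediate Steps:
z = -39128 (z = (125 + 143)*(-146) = 268*(-146) = -39128)
(-286078 - 300507)*(z - 119776) = (-286078 - 300507)*(-39128 - 119776) = -586585*(-158904) = 93210702840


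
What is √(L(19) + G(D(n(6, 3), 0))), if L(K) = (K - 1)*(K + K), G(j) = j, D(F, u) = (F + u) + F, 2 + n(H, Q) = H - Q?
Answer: 7*√14 ≈ 26.192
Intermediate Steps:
n(H, Q) = -2 + H - Q (n(H, Q) = -2 + (H - Q) = -2 + H - Q)
D(F, u) = u + 2*F
L(K) = 2*K*(-1 + K) (L(K) = (-1 + K)*(2*K) = 2*K*(-1 + K))
√(L(19) + G(D(n(6, 3), 0))) = √(2*19*(-1 + 19) + (0 + 2*(-2 + 6 - 1*3))) = √(2*19*18 + (0 + 2*(-2 + 6 - 3))) = √(684 + (0 + 2*1)) = √(684 + (0 + 2)) = √(684 + 2) = √686 = 7*√14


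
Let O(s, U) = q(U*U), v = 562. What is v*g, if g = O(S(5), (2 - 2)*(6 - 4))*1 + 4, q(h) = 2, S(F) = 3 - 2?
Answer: 3372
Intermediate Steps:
S(F) = 1
O(s, U) = 2
g = 6 (g = 2*1 + 4 = 2 + 4 = 6)
v*g = 562*6 = 3372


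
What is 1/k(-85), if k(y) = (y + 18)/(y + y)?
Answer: 170/67 ≈ 2.5373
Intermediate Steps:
k(y) = (18 + y)/(2*y) (k(y) = (18 + y)/((2*y)) = (18 + y)*(1/(2*y)) = (18 + y)/(2*y))
1/k(-85) = 1/((½)*(18 - 85)/(-85)) = 1/((½)*(-1/85)*(-67)) = 1/(67/170) = 170/67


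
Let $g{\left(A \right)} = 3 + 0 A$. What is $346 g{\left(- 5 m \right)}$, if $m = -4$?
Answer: $1038$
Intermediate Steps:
$g{\left(A \right)} = 3$ ($g{\left(A \right)} = 3 + 0 = 3$)
$346 g{\left(- 5 m \right)} = 346 \cdot 3 = 1038$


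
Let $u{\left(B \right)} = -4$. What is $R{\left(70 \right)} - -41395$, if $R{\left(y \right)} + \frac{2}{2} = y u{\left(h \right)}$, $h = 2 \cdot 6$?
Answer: $41114$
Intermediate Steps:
$h = 12$
$R{\left(y \right)} = -1 - 4 y$ ($R{\left(y \right)} = -1 + y \left(-4\right) = -1 - 4 y$)
$R{\left(70 \right)} - -41395 = \left(-1 - 280\right) - -41395 = \left(-1 - 280\right) + 41395 = -281 + 41395 = 41114$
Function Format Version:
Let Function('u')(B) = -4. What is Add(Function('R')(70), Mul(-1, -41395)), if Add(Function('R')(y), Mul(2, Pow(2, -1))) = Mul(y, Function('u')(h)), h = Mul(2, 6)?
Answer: 41114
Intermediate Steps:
h = 12
Function('R')(y) = Add(-1, Mul(-4, y)) (Function('R')(y) = Add(-1, Mul(y, -4)) = Add(-1, Mul(-4, y)))
Add(Function('R')(70), Mul(-1, -41395)) = Add(Add(-1, Mul(-4, 70)), Mul(-1, -41395)) = Add(Add(-1, -280), 41395) = Add(-281, 41395) = 41114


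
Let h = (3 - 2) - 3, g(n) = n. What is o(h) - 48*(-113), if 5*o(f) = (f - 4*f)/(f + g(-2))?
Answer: 54237/10 ≈ 5423.7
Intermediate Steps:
h = -2 (h = 1 - 3 = -2)
o(f) = -3*f/(5*(-2 + f)) (o(f) = ((f - 4*f)/(f - 2))/5 = ((-3*f)/(-2 + f))/5 = (-3*f/(-2 + f))/5 = -3*f/(5*(-2 + f)))
o(h) - 48*(-113) = -3*(-2)/(-10 + 5*(-2)) - 48*(-113) = -3*(-2)/(-10 - 10) + 5424 = -3*(-2)/(-20) + 5424 = -3*(-2)*(-1/20) + 5424 = -3/10 + 5424 = 54237/10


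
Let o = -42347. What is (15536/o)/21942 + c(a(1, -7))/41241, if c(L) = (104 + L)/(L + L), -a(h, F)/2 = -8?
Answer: 1895797901/25546816467756 ≈ 7.4209e-5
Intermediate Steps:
a(h, F) = 16 (a(h, F) = -2*(-8) = 16)
c(L) = (104 + L)/(2*L) (c(L) = (104 + L)/((2*L)) = (104 + L)*(1/(2*L)) = (104 + L)/(2*L))
(15536/o)/21942 + c(a(1, -7))/41241 = (15536/(-42347))/21942 + ((½)*(104 + 16)/16)/41241 = (15536*(-1/42347))*(1/21942) + ((½)*(1/16)*120)*(1/41241) = -15536/42347*1/21942 + (15/4)*(1/41241) = -7768/464588937 + 5/54988 = 1895797901/25546816467756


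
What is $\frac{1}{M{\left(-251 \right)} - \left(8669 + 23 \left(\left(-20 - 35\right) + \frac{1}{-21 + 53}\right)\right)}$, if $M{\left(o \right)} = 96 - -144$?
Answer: $- \frac{32}{229271} \approx -0.00013957$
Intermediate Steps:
$M{\left(o \right)} = 240$ ($M{\left(o \right)} = 96 + 144 = 240$)
$\frac{1}{M{\left(-251 \right)} - \left(8669 + 23 \left(\left(-20 - 35\right) + \frac{1}{-21 + 53}\right)\right)} = \frac{1}{240 - \left(8669 + 23 \left(\left(-20 - 35\right) + \frac{1}{-21 + 53}\right)\right)} = \frac{1}{240 - \left(8669 + 23 \left(\left(-20 - 35\right) + \frac{1}{32}\right)\right)} = \frac{1}{240 - \left(8669 + 23 \left(-55 + \frac{1}{32}\right)\right)} = \frac{1}{240 - \frac{236951}{32}} = \frac{1}{- \frac{229271}{32}} = - \frac{32}{229271}$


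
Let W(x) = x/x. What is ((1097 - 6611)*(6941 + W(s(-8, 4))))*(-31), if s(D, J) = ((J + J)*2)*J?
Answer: 1186623828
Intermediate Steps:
s(D, J) = 4*J² (s(D, J) = ((2*J)*2)*J = (4*J)*J = 4*J²)
W(x) = 1
((1097 - 6611)*(6941 + W(s(-8, 4))))*(-31) = ((1097 - 6611)*(6941 + 1))*(-31) = -5514*6942*(-31) = -38278188*(-31) = 1186623828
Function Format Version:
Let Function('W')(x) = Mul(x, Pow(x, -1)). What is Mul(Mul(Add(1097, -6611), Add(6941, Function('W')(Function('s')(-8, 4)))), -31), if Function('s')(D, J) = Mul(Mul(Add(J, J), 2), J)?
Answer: 1186623828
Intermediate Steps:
Function('s')(D, J) = Mul(4, Pow(J, 2)) (Function('s')(D, J) = Mul(Mul(Mul(2, J), 2), J) = Mul(Mul(4, J), J) = Mul(4, Pow(J, 2)))
Function('W')(x) = 1
Mul(Mul(Add(1097, -6611), Add(6941, Function('W')(Function('s')(-8, 4)))), -31) = Mul(Mul(Add(1097, -6611), Add(6941, 1)), -31) = Mul(Mul(-5514, 6942), -31) = Mul(-38278188, -31) = 1186623828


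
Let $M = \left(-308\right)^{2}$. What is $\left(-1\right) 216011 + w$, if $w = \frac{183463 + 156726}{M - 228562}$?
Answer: $- \frac{28880578867}{133698} \approx -2.1601 \cdot 10^{5}$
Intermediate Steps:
$M = 94864$
$w = - \frac{340189}{133698}$ ($w = \frac{183463 + 156726}{94864 - 228562} = \frac{340189}{-133698} = 340189 \left(- \frac{1}{133698}\right) = - \frac{340189}{133698} \approx -2.5445$)
$\left(-1\right) 216011 + w = \left(-1\right) 216011 - \frac{340189}{133698} = -216011 - \frac{340189}{133698} = - \frac{28880578867}{133698}$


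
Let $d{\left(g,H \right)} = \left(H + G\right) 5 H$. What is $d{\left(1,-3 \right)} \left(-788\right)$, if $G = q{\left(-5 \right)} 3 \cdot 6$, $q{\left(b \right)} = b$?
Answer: $-1099260$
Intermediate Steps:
$G = -90$ ($G = \left(-5\right) 3 \cdot 6 = \left(-15\right) 6 = -90$)
$d{\left(g,H \right)} = 5 H \left(-90 + H\right)$ ($d{\left(g,H \right)} = \left(H - 90\right) 5 H = \left(-90 + H\right) 5 H = 5 H \left(-90 + H\right)$)
$d{\left(1,-3 \right)} \left(-788\right) = 5 \left(-3\right) \left(-90 - 3\right) \left(-788\right) = 5 \left(-3\right) \left(-93\right) \left(-788\right) = 1395 \left(-788\right) = -1099260$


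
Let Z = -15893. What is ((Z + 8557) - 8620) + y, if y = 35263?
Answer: 19307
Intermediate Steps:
((Z + 8557) - 8620) + y = ((-15893 + 8557) - 8620) + 35263 = (-7336 - 8620) + 35263 = -15956 + 35263 = 19307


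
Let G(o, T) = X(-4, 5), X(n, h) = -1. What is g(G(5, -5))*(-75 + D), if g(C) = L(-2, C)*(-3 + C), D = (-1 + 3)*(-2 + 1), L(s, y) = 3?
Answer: 924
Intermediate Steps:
G(o, T) = -1
D = -2 (D = 2*(-1) = -2)
g(C) = -9 + 3*C (g(C) = 3*(-3 + C) = -9 + 3*C)
g(G(5, -5))*(-75 + D) = (-9 + 3*(-1))*(-75 - 2) = (-9 - 3)*(-77) = -12*(-77) = 924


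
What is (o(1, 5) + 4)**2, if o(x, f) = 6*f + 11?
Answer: 2025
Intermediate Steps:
o(x, f) = 11 + 6*f
(o(1, 5) + 4)**2 = ((11 + 6*5) + 4)**2 = ((11 + 30) + 4)**2 = (41 + 4)**2 = 45**2 = 2025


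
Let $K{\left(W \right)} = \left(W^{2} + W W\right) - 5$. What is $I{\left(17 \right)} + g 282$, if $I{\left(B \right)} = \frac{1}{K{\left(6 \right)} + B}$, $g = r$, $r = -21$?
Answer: $- \frac{497447}{84} \approx -5922.0$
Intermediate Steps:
$g = -21$
$K{\left(W \right)} = -5 + 2 W^{2}$ ($K{\left(W \right)} = \left(W^{2} + W^{2}\right) - 5 = 2 W^{2} - 5 = -5 + 2 W^{2}$)
$I{\left(B \right)} = \frac{1}{67 + B}$ ($I{\left(B \right)} = \frac{1}{\left(-5 + 2 \cdot 6^{2}\right) + B} = \frac{1}{\left(-5 + 2 \cdot 36\right) + B} = \frac{1}{\left(-5 + 72\right) + B} = \frac{1}{67 + B}$)
$I{\left(17 \right)} + g 282 = \frac{1}{67 + 17} - 5922 = \frac{1}{84} - 5922 = - \frac{497447}{84}$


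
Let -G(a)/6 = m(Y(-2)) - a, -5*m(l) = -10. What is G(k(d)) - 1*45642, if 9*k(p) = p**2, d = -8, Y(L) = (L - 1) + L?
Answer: -136834/3 ≈ -45611.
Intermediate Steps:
Y(L) = -1 + 2*L (Y(L) = (-1 + L) + L = -1 + 2*L)
k(p) = p**2/9
m(l) = 2 (m(l) = -1/5*(-10) = 2)
G(a) = -12 + 6*a (G(a) = -6*(2 - a) = -12 + 6*a)
G(k(d)) - 1*45642 = (-12 + 6*((1/9)*(-8)**2)) - 1*45642 = (-12 + 6*((1/9)*64)) - 45642 = (-12 + 6*(64/9)) - 45642 = (-12 + 128/3) - 45642 = 92/3 - 45642 = -136834/3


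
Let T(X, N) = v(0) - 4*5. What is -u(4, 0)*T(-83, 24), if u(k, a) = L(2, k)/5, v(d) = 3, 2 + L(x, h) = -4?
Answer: -102/5 ≈ -20.400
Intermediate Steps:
L(x, h) = -6 (L(x, h) = -2 - 4 = -6)
T(X, N) = -17 (T(X, N) = 3 - 4*5 = 3 - 20 = -17)
u(k, a) = -6/5
-u(4, 0)*T(-83, 24) = -(-6)*(-17)/5 = -1*102/5 = -102/5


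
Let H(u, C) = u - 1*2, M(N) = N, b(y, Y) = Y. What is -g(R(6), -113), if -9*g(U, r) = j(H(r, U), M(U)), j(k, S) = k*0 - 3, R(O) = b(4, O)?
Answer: -⅓ ≈ -0.33333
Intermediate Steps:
R(O) = O
H(u, C) = -2 + u (H(u, C) = u - 2 = -2 + u)
j(k, S) = -3 (j(k, S) = 0 - 3 = -3)
g(U, r) = ⅓ (g(U, r) = -⅑*(-3) = ⅓)
-g(R(6), -113) = -1*⅓ = -⅓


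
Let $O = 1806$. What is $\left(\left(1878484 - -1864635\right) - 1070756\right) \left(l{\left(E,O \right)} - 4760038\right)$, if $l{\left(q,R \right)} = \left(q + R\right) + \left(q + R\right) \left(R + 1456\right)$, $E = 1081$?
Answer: $12453860964209$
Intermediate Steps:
$l{\left(q,R \right)} = R + q + \left(1456 + R\right) \left(R + q\right)$ ($l{\left(q,R \right)} = \left(R + q\right) + \left(R + q\right) \left(1456 + R\right) = \left(R + q\right) + \left(1456 + R\right) \left(R + q\right) = R + q + \left(1456 + R\right) \left(R + q\right)$)
$\left(\left(1878484 - -1864635\right) - 1070756\right) \left(l{\left(E,O \right)} - 4760038\right) = \left(\left(1878484 - -1864635\right) - 1070756\right) \left(\left(1806^{2} + 1457 \cdot 1806 + 1457 \cdot 1081 + 1806 \cdot 1081\right) - 4760038\right) = \left(\left(1878484 + 1864635\right) - 1070756\right) \left(\left(3261636 + 2631342 + 1575017 + 1952286\right) - 4760038\right) = \left(3743119 - 1070756\right) \left(9420281 - 4760038\right) = 2672363 \cdot 4660243 = 12453860964209$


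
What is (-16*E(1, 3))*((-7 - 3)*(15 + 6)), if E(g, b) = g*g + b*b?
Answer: 33600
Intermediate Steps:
E(g, b) = b² + g² (E(g, b) = g² + b² = b² + g²)
(-16*E(1, 3))*((-7 - 3)*(15 + 6)) = (-16*(3² + 1²))*((-7 - 3)*(15 + 6)) = (-16*(9 + 1))*(-10*21) = -16*10*(-210) = -160*(-210) = 33600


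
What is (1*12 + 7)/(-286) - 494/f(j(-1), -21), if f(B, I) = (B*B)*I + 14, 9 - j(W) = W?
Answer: 50825/298298 ≈ 0.17038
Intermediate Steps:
j(W) = 9 - W
f(B, I) = 14 + I*B**2 (f(B, I) = B**2*I + 14 = I*B**2 + 14 = 14 + I*B**2)
(1*12 + 7)/(-286) - 494/f(j(-1), -21) = (1*12 + 7)/(-286) - 494/(14 - 21*(9 - 1*(-1))**2) = (12 + 7)*(-1/286) - 494/(14 - 21*(9 + 1)**2) = 19*(-1/286) - 494/(14 - 21*10**2) = -19/286 - 494/(14 - 21*100) = -19/286 - 494/(14 - 2100) = -19/286 - 494/(-2086) = -19/286 - 494*(-1/2086) = -19/286 + 247/1043 = 50825/298298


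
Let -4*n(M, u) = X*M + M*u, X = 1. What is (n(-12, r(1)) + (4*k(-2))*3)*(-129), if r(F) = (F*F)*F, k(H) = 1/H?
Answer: 0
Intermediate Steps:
r(F) = F³ (r(F) = F²*F = F³)
n(M, u) = -M/4 - M*u/4 (n(M, u) = -(1*M + M*u)/4 = -(M + M*u)/4 = -M/4 - M*u/4)
(n(-12, r(1)) + (4*k(-2))*3)*(-129) = (-¼*(-12)*(1 + 1³) + (4/(-2))*3)*(-129) = (-¼*(-12)*(1 + 1) + (4*(-½))*3)*(-129) = (-¼*(-12)*2 - 2*3)*(-129) = (6 - 6)*(-129) = 0*(-129) = 0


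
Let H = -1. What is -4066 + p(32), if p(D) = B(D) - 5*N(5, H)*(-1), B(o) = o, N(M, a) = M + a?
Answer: -4014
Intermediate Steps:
p(D) = 20 + D (p(D) = D - 5*(5 - 1)*(-1) = D - 5*4*(-1) = D - 20*(-1) = D + 20 = 20 + D)
-4066 + p(32) = -4066 + (20 + 32) = -4066 + 52 = -4014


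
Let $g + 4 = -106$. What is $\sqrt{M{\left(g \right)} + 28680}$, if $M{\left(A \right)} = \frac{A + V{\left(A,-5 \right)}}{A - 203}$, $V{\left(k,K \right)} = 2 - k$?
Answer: $\frac{\sqrt{2809750294}}{313} \approx 169.35$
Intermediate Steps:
$g = -110$ ($g = -4 - 106 = -110$)
$M{\left(A \right)} = \frac{2}{-203 + A}$ ($M{\left(A \right)} = \frac{A - \left(-2 + A\right)}{A - 203} = \frac{2}{-203 + A}$)
$\sqrt{M{\left(g \right)} + 28680} = \sqrt{\frac{2}{-203 - 110} + 28680} = \sqrt{\frac{2}{-313} + 28680} = \sqrt{2 \left(- \frac{1}{313}\right) + 28680} = \sqrt{- \frac{2}{313} + 28680} = \sqrt{\frac{8976838}{313}} = \frac{\sqrt{2809750294}}{313}$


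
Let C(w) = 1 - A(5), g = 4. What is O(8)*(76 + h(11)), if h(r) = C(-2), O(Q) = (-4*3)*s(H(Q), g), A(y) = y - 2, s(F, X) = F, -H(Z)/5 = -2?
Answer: -8880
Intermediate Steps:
H(Z) = 10 (H(Z) = -5*(-2) = 10)
A(y) = -2 + y
O(Q) = -120 (O(Q) = -4*3*10 = -12*10 = -120)
C(w) = -2 (C(w) = 1 - (-2 + 5) = 1 - 1*3 = 1 - 3 = -2)
h(r) = -2
O(8)*(76 + h(11)) = -120*(76 - 2) = -120*74 = -8880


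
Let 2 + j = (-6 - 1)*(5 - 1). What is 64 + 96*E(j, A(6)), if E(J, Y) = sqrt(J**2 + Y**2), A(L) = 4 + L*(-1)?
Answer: 64 + 192*sqrt(226) ≈ 2950.4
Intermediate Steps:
A(L) = 4 - L
j = -30 (j = -2 + (-6 - 1)*(5 - 1) = -2 - 7*4 = -2 - 28 = -30)
64 + 96*E(j, A(6)) = 64 + 96*sqrt((-30)**2 + (4 - 1*6)**2) = 64 + 96*sqrt(900 + (4 - 6)**2) = 64 + 96*sqrt(900 + (-2)**2) = 64 + 96*sqrt(900 + 4) = 64 + 96*sqrt(904) = 64 + 96*(2*sqrt(226)) = 64 + 192*sqrt(226)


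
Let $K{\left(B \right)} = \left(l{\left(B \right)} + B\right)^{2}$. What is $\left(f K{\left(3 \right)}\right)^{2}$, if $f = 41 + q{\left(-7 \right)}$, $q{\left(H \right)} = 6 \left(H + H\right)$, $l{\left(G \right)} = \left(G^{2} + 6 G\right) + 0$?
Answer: $1497690000$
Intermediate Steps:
$l{\left(G \right)} = G^{2} + 6 G$
$q{\left(H \right)} = 12 H$ ($q{\left(H \right)} = 6 \cdot 2 H = 12 H$)
$f = -43$ ($f = 41 + 12 \left(-7\right) = 41 - 84 = -43$)
$K{\left(B \right)} = \left(B + B \left(6 + B\right)\right)^{2}$ ($K{\left(B \right)} = \left(B \left(6 + B\right) + B\right)^{2} = \left(B + B \left(6 + B\right)\right)^{2}$)
$\left(f K{\left(3 \right)}\right)^{2} = \left(- 43 \cdot 3^{2} \left(7 + 3\right)^{2}\right)^{2} = \left(- 43 \cdot 9 \cdot 10^{2}\right)^{2} = \left(- 43 \cdot 9 \cdot 100\right)^{2} = \left(\left(-43\right) 900\right)^{2} = \left(-38700\right)^{2} = 1497690000$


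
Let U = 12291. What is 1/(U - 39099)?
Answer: -1/26808 ≈ -3.7302e-5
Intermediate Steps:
1/(U - 39099) = 1/(12291 - 39099) = 1/(-26808) = -1/26808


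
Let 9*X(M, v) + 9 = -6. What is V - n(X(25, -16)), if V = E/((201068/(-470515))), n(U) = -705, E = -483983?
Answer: 227863014185/201068 ≈ 1.1333e+6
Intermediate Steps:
X(M, v) = -5/3 (X(M, v) = -1 + (⅑)*(-6) = -1 - ⅔ = -5/3)
V = 227721261245/201068 (V = -483983/(201068/(-470515)) = -483983/(201068*(-1/470515)) = -483983/(-201068/470515) = -483983*(-470515/201068) = 227721261245/201068 ≈ 1.1326e+6)
V - n(X(25, -16)) = 227721261245/201068 - 1*(-705) = 227721261245/201068 + 705 = 227863014185/201068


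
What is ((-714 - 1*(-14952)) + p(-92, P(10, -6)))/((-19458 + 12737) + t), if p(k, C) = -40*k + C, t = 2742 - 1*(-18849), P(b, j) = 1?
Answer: 17919/14870 ≈ 1.2050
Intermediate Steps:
t = 21591 (t = 2742 + 18849 = 21591)
p(k, C) = C - 40*k
((-714 - 1*(-14952)) + p(-92, P(10, -6)))/((-19458 + 12737) + t) = ((-714 - 1*(-14952)) + (1 - 40*(-92)))/((-19458 + 12737) + 21591) = ((-714 + 14952) + (1 + 3680))/(-6721 + 21591) = (14238 + 3681)/14870 = 17919*(1/14870) = 17919/14870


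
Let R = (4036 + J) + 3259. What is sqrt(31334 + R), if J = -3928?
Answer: sqrt(34701) ≈ 186.28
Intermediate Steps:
R = 3367 (R = (4036 - 3928) + 3259 = 108 + 3259 = 3367)
sqrt(31334 + R) = sqrt(31334 + 3367) = sqrt(34701)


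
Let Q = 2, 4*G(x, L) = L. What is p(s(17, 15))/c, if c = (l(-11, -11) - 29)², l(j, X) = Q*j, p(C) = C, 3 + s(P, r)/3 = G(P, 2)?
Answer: -5/1734 ≈ -0.0028835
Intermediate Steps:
G(x, L) = L/4
s(P, r) = -15/2 (s(P, r) = -9 + 3*((¼)*2) = -9 + 3*(½) = -9 + 3/2 = -15/2)
l(j, X) = 2*j
c = 2601 (c = (2*(-11) - 29)² = (-22 - 29)² = (-51)² = 2601)
p(s(17, 15))/c = -15/2/2601 = -15/2*1/2601 = -5/1734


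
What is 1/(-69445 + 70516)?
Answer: 1/1071 ≈ 0.00093371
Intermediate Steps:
1/(-69445 + 70516) = 1/1071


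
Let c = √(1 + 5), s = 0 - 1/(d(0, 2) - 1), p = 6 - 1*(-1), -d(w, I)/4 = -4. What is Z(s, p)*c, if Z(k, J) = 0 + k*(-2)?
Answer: 2*√6/15 ≈ 0.32660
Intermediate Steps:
d(w, I) = 16 (d(w, I) = -4*(-4) = 16)
p = 7 (p = 6 + 1 = 7)
s = -1/15 (s = 0 - 1/(16 - 1) = 0 - 1/15 = -1/15 ≈ -0.066667)
Z(k, J) = -2*k (Z(k, J) = 0 - 2*k = -2*k)
c = √6 ≈ 2.4495
Z(s, p)*c = (-2*(-1/15))*√6 = 2*√6/15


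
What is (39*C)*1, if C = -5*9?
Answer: -1755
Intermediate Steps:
C = -45
(39*C)*1 = (39*(-45))*1 = -1755*1 = -1755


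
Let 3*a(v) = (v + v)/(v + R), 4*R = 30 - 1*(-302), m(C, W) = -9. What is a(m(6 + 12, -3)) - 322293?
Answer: -11924844/37 ≈ -3.2229e+5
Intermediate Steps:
R = 83 (R = (30 - 1*(-302))/4 = (30 + 302)/4 = (1/4)*332 = 83)
a(v) = 2*v/(3*(83 + v)) (a(v) = ((v + v)/(v + 83))/3 = ((2*v)/(83 + v))/3 = (2*v/(83 + v))/3 = 2*v/(3*(83 + v)))
a(m(6 + 12, -3)) - 322293 = (2/3)*(-9)/(83 - 9) - 322293 = (2/3)*(-9)/74 - 322293 = (2/3)*(-9)*(1/74) - 322293 = -3/37 - 322293 = -11924844/37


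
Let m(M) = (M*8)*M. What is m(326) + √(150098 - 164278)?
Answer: 850208 + 2*I*√3545 ≈ 8.5021e+5 + 119.08*I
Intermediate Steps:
m(M) = 8*M² (m(M) = (8*M)*M = 8*M²)
m(326) + √(150098 - 164278) = 8*326² + √(150098 - 164278) = 8*106276 + √(-14180) = 850208 + 2*I*√3545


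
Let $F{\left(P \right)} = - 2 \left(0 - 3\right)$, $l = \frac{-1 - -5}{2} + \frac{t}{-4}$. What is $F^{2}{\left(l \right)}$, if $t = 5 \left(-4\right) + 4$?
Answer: $36$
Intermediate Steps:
$t = -16$ ($t = -20 + 4 = -16$)
$l = 6$ ($l = \frac{-1 - -5}{2} - \frac{16}{-4} = \left(-1 + 5\right) \frac{1}{2} - -4 = 4 \cdot \frac{1}{2} + 4 = 2 + 4 = 6$)
$F{\left(P \right)} = 6$ ($F{\left(P \right)} = \left(-2\right) \left(-3\right) = 6$)
$F^{2}{\left(l \right)} = 6^{2} = 36$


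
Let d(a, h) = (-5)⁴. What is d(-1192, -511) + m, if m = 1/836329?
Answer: 522705626/836329 ≈ 625.00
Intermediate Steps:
d(a, h) = 625
m = 1/836329 ≈ 1.1957e-6
d(-1192, -511) + m = 625 + 1/836329 = 522705626/836329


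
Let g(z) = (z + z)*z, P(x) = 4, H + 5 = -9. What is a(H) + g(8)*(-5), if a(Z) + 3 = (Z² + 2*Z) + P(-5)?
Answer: -471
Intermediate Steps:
H = -14 (H = -5 - 9 = -14)
g(z) = 2*z² (g(z) = (2*z)*z = 2*z²)
a(Z) = 1 + Z² + 2*Z (a(Z) = -3 + ((Z² + 2*Z) + 4) = -3 + (4 + Z² + 2*Z) = 1 + Z² + 2*Z)
a(H) + g(8)*(-5) = (1 + (-14)² + 2*(-14)) + (2*8²)*(-5) = (1 + 196 - 28) + (2*64)*(-5) = 169 + 128*(-5) = 169 - 640 = -471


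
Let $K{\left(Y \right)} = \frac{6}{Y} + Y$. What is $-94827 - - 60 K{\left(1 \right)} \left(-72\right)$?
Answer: $-125067$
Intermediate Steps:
$K{\left(Y \right)} = Y + \frac{6}{Y}$
$-94827 - - 60 K{\left(1 \right)} \left(-72\right) = -94827 - - 60 \left(1 + \frac{6}{1}\right) \left(-72\right) = -94827 - - 60 \left(1 + 6 \cdot 1\right) \left(-72\right) = -94827 - - 60 \left(1 + 6\right) \left(-72\right) = -94827 - \left(-60\right) 7 \left(-72\right) = -94827 - \left(-420\right) \left(-72\right) = -94827 - 30240 = -125067$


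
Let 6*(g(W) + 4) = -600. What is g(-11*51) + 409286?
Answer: 409182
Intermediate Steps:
g(W) = -104 (g(W) = -4 + (1/6)*(-600) = -4 - 100 = -104)
g(-11*51) + 409286 = -104 + 409286 = 409182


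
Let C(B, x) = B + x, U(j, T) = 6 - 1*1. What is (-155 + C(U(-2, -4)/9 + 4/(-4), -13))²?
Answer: 2298256/81 ≈ 28374.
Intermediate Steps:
U(j, T) = 5 (U(j, T) = 6 - 1 = 5)
(-155 + C(U(-2, -4)/9 + 4/(-4), -13))² = (-155 + ((5/9 + 4/(-4)) - 13))² = (-155 + ((5*(⅑) + 4*(-¼)) - 13))² = (-155 + ((5/9 - 1) - 13))² = (-155 + (-4/9 - 13))² = (-155 - 121/9)² = (-1516/9)² = 2298256/81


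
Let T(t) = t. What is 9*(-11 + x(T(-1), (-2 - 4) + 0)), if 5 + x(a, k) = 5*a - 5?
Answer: -234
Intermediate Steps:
x(a, k) = -10 + 5*a (x(a, k) = -5 + (5*a - 5) = -5 + (-5 + 5*a) = -10 + 5*a)
9*(-11 + x(T(-1), (-2 - 4) + 0)) = 9*(-11 + (-10 + 5*(-1))) = 9*(-11 + (-10 - 5)) = 9*(-11 - 15) = 9*(-26) = -234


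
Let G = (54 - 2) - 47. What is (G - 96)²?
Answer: 8281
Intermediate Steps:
G = 5 (G = 52 - 47 = 5)
(G - 96)² = (5 - 96)² = (-91)² = 8281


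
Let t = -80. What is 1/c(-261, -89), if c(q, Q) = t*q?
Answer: 1/20880 ≈ 4.7893e-5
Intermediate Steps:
c(q, Q) = -80*q
1/c(-261, -89) = 1/(-80*(-261)) = 1/20880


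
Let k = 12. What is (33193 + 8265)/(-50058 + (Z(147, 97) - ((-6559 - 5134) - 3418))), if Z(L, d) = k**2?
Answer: -41458/34803 ≈ -1.1912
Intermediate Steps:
Z(L, d) = 144 (Z(L, d) = 12**2 = 144)
(33193 + 8265)/(-50058 + (Z(147, 97) - ((-6559 - 5134) - 3418))) = (33193 + 8265)/(-50058 + (144 - ((-6559 - 5134) - 3418))) = 41458/(-50058 + (144 - (-11693 - 3418))) = 41458/(-50058 + (144 - 1*(-15111))) = 41458/(-50058 + (144 + 15111)) = 41458/(-50058 + 15255) = 41458/(-34803) = 41458*(-1/34803) = -41458/34803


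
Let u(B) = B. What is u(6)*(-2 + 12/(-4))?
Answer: -30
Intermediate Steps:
u(6)*(-2 + 12/(-4)) = 6*(-2 + 12/(-4)) = 6*(-2 + 12*(-¼)) = 6*(-2 - 3) = 6*(-5) = -30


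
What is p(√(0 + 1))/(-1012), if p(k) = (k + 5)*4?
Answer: -6/253 ≈ -0.023715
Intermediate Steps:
p(k) = 20 + 4*k (p(k) = (5 + k)*4 = 20 + 4*k)
p(√(0 + 1))/(-1012) = (20 + 4*√(0 + 1))/(-1012) = (20 + 4*√1)*(-1/1012) = (20 + 4*1)*(-1/1012) = (20 + 4)*(-1/1012) = 24*(-1/1012) = -6/253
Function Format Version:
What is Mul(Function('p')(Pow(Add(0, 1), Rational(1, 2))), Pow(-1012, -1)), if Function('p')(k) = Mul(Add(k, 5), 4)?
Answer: Rational(-6, 253) ≈ -0.023715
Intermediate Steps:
Function('p')(k) = Add(20, Mul(4, k)) (Function('p')(k) = Mul(Add(5, k), 4) = Add(20, Mul(4, k)))
Mul(Function('p')(Pow(Add(0, 1), Rational(1, 2))), Pow(-1012, -1)) = Mul(Add(20, Mul(4, Pow(Add(0, 1), Rational(1, 2)))), Pow(-1012, -1)) = Mul(Add(20, Mul(4, Pow(1, Rational(1, 2)))), Rational(-1, 1012)) = Mul(Add(20, Mul(4, 1)), Rational(-1, 1012)) = Mul(Add(20, 4), Rational(-1, 1012)) = Mul(24, Rational(-1, 1012)) = Rational(-6, 253)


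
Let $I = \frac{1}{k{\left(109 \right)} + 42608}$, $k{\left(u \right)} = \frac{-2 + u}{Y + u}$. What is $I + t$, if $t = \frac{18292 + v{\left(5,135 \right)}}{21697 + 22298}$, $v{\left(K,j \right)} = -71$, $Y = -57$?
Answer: $\frac{5767853789}{13925819055} \approx 0.41418$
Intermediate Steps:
$k{\left(u \right)} = \frac{-2 + u}{-57 + u}$
$t = \frac{2603}{6285}$ ($t = \frac{18292 - 71}{21697 + 22298} = \frac{18221}{43995} = 18221 \cdot \frac{1}{43995} = \frac{2603}{6285} \approx 0.41416$)
$I = \frac{52}{2215723}$ ($I = \frac{1}{\frac{-2 + 109}{-57 + 109} + 42608} = \frac{1}{\frac{1}{52} \cdot 107 + 42608} = \frac{1}{\frac{107}{52} + 42608} = \frac{1}{\frac{2215723}{52}} = \frac{52}{2215723} \approx 2.3469 \cdot 10^{-5}$)
$I + t = \frac{52}{2215723} + \frac{2603}{6285} = \frac{5767853789}{13925819055}$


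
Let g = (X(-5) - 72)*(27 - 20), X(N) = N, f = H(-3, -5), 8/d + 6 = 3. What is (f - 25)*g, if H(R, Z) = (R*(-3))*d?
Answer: 26411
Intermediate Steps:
d = -8/3 (d = 8/(-6 + 3) = 8/(-3) = 8*(-⅓) = -8/3 ≈ -2.6667)
H(R, Z) = 8*R (H(R, Z) = (R*(-3))*(-8/3) = -3*R*(-8/3) = 8*R)
f = -24 (f = 8*(-3) = -24)
g = -539 (g = (-5 - 72)*(27 - 20) = -77*7 = -539)
(f - 25)*g = (-24 - 25)*(-539) = -49*(-539) = 26411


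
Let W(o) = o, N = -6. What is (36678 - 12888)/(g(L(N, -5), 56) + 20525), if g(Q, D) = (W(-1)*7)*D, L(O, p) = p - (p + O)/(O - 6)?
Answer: 7930/6711 ≈ 1.1816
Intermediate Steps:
L(O, p) = p - (O + p)/(-6 + O)
g(Q, D) = -7*D (g(Q, D) = (-1*7)*D = -7*D)
(36678 - 12888)/(g(L(N, -5), 56) + 20525) = (36678 - 12888)/(-7*56 + 20525) = 23790/(-392 + 20525) = 23790/20133 = 23790*(1/20133) = 7930/6711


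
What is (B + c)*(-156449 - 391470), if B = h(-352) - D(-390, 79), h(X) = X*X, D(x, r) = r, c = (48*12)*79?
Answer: -92778576351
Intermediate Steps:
c = 45504 (c = 576*79 = 45504)
h(X) = X**2
B = 123825 (B = (-352)**2 - 1*79 = 123904 - 79 = 123825)
(B + c)*(-156449 - 391470) = (123825 + 45504)*(-156449 - 391470) = 169329*(-547919) = -92778576351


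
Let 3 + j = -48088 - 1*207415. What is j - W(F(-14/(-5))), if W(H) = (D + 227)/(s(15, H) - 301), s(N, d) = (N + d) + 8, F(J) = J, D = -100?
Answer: -351575621/1376 ≈ -2.5551e+5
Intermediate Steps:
s(N, d) = 8 + N + d
j = -255506 (j = -3 + (-48088 - 1*207415) = -3 + (-48088 - 207415) = -3 - 255503 = -255506)
W(H) = 127/(-278 + H) (W(H) = (-100 + 227)/((8 + 15 + H) - 301) = 127/((23 + H) - 301) = 127/(-278 + H))
j - W(F(-14/(-5))) = -255506 - 127/(-278 - 14/(-5)) = -255506 - 127/(-278 - 14*(-⅕)) = -255506 - 127/(-278 + 14/5) = -255506 - 127/(-1376/5) = -255506 - 127*(-5)/1376 = -255506 - 1*(-635/1376) = -255506 + 635/1376 = -351575621/1376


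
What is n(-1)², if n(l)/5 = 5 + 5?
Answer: 2500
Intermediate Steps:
n(l) = 50 (n(l) = 5*(5 + 5) = 5*10 = 50)
n(-1)² = 50² = 2500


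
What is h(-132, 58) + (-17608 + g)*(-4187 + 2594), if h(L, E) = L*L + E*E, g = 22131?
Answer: -7184351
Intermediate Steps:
h(L, E) = E² + L² (h(L, E) = L² + E² = E² + L²)
h(-132, 58) + (-17608 + g)*(-4187 + 2594) = (58² + (-132)²) + (-17608 + 22131)*(-4187 + 2594) = (3364 + 17424) + 4523*(-1593) = 20788 - 7205139 = -7184351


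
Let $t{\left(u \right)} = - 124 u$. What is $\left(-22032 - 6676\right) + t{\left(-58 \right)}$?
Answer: $-21516$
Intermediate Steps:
$\left(-22032 - 6676\right) + t{\left(-58 \right)} = \left(-22032 - 6676\right) - -7192 = -28708 + 7192 = -21516$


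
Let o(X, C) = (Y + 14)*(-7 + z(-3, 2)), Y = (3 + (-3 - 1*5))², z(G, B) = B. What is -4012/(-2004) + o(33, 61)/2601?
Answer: 93004/48263 ≈ 1.9270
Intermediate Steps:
Y = 25 (Y = (3 + (-3 - 5))² = (3 - 8)² = (-5)² = 25)
o(X, C) = -195 (o(X, C) = (25 + 14)*(-7 + 2) = 39*(-5) = -195)
-4012/(-2004) + o(33, 61)/2601 = -4012/(-2004) - 195/2601 = -4012*(-1/2004) - 195*1/2601 = 1003/501 - 65/867 = 93004/48263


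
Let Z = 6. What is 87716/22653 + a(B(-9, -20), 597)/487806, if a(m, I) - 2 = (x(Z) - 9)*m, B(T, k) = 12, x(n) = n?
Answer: 7131270149/1841711553 ≈ 3.8721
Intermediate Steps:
a(m, I) = 2 - 3*m (a(m, I) = 2 + (6 - 9)*m = 2 - 3*m)
87716/22653 + a(B(-9, -20), 597)/487806 = 87716/22653 + (2 - 3*12)/487806 = 87716*(1/22653) + (2 - 36)*(1/487806) = 87716/22653 - 34*1/487806 = 87716/22653 - 17/243903 = 7131270149/1841711553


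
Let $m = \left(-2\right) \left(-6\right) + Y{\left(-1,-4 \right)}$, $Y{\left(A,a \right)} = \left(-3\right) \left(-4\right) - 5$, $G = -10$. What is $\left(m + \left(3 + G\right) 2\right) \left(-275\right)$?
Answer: $-1375$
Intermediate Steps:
$Y{\left(A,a \right)} = 7$ ($Y{\left(A,a \right)} = 12 - 5 = 7$)
$m = 19$ ($m = \left(-2\right) \left(-6\right) + 7 = 12 + 7 = 19$)
$\left(m + \left(3 + G\right) 2\right) \left(-275\right) = \left(19 + \left(3 - 10\right) 2\right) \left(-275\right) = \left(19 - 14\right) \left(-275\right) = 5 \left(-275\right) = -1375$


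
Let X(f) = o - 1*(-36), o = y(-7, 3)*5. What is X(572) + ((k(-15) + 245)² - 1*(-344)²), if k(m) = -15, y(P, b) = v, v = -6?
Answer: -65430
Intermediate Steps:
y(P, b) = -6
o = -30 (o = -6*5 = -30)
X(f) = 6 (X(f) = -30 - 1*(-36) = -30 + 36 = 6)
X(572) + ((k(-15) + 245)² - 1*(-344)²) = 6 + ((-15 + 245)² - 1*(-344)²) = 6 + (230² - 1*118336) = 6 + (52900 - 118336) = 6 - 65436 = -65430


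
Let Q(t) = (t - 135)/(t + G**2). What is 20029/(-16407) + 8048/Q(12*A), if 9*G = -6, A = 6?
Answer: -9567082435/1033641 ≈ -9255.7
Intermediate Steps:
G = -2/3 (G = (1/9)*(-6) = -2/3 ≈ -0.66667)
Q(t) = (-135 + t)/(4/9 + t) (Q(t) = (t - 135)/(t + (-2/3)**2) = (-135 + t)/(t + 4/9) = (-135 + t)/(4/9 + t))
20029/(-16407) + 8048/Q(12*A) = 20029/(-16407) + 8048/((9*(-135 + 12*6)/(4 + 9*(12*6)))) = 20029*(-1/16407) + 8048/((9*(-135 + 72)/(4 + 9*72))) = -20029/16407 + 8048/((9*(-63)/(4 + 648))) = -20029/16407 + 8048/((9*(-63)/652)) = -20029/16407 + 8048/((9*(1/652)*(-63))) = -20029/16407 + 8048/(-567/652) = -20029/16407 + 8048*(-652/567) = -20029/16407 - 5247296/567 = -9567082435/1033641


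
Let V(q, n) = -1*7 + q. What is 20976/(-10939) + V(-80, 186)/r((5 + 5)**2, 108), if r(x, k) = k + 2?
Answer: -3259053/1203290 ≈ -2.7085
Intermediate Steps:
V(q, n) = -7 + q
r(x, k) = 2 + k
20976/(-10939) + V(-80, 186)/r((5 + 5)**2, 108) = 20976/(-10939) + (-7 - 80)/(2 + 108) = 20976*(-1/10939) - 87/110 = -20976/10939 - 87*1/110 = -20976/10939 - 87/110 = -3259053/1203290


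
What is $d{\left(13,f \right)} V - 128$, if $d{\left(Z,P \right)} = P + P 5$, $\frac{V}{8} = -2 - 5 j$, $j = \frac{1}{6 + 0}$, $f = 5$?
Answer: $-808$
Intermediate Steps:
$j = \frac{1}{6} \approx 0.16667$
$V = - \frac{68}{3}$ ($V = 8 \left(-2 - \frac{5}{6}\right) = 8 \left(- \frac{17}{6}\right) = - \frac{68}{3} \approx -22.667$)
$d{\left(Z,P \right)} = 6 P$ ($d{\left(Z,P \right)} = P + 5 P = 6 P$)
$d{\left(13,f \right)} V - 128 = 6 \cdot 5 \left(- \frac{68}{3}\right) - 128 = 30 \left(- \frac{68}{3}\right) - 128 = -680 - 128 = -808$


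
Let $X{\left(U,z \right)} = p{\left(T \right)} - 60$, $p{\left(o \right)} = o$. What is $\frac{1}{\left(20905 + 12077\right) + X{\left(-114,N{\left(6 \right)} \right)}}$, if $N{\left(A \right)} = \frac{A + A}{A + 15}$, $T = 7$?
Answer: $\frac{1}{32929} \approx 3.0368 \cdot 10^{-5}$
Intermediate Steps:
$N{\left(A \right)} = \frac{2 A}{15 + A}$
$X{\left(U,z \right)} = -53$ ($X{\left(U,z \right)} = 7 - 60 = -53$)
$\frac{1}{\left(20905 + 12077\right) + X{\left(-114,N{\left(6 \right)} \right)}} = \frac{1}{\left(20905 + 12077\right) - 53} = \frac{1}{32982 - 53} = \frac{1}{32929}$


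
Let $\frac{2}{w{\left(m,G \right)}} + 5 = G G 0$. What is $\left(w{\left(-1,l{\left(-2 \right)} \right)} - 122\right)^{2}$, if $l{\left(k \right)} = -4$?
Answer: $\frac{374544}{25} \approx 14982.0$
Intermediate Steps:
$w{\left(m,G \right)} = - \frac{2}{5}$ ($w{\left(m,G \right)} = \frac{2}{-5 + G G 0} = \frac{2}{-5 + G^{2} \cdot 0} = \frac{2}{-5 + 0} = \frac{2}{-5} = 2 \left(- \frac{1}{5}\right) = - \frac{2}{5}$)
$\left(w{\left(-1,l{\left(-2 \right)} \right)} - 122\right)^{2} = \left(- \frac{2}{5} - 122\right)^{2} = \left(- \frac{612}{5}\right)^{2} = \frac{374544}{25}$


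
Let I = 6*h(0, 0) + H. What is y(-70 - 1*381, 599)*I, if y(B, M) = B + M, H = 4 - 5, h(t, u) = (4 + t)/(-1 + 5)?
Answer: 740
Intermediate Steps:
h(t, u) = 1 + t/4 (h(t, u) = (4 + t)/4 = (4 + t)*(¼) = 1 + t/4)
H = -1
I = 5 (I = 6*(1 + (¼)*0) - 1 = 6*(1 + 0) - 1 = 6*1 - 1 = 6 - 1 = 5)
y(-70 - 1*381, 599)*I = ((-70 - 1*381) + 599)*5 = ((-70 - 381) + 599)*5 = (-451 + 599)*5 = 148*5 = 740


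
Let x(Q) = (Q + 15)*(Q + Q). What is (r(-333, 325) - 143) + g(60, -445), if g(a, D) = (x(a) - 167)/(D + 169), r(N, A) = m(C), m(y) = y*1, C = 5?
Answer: -46921/276 ≈ -170.00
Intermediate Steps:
m(y) = y
x(Q) = 2*Q*(15 + Q) (x(Q) = (15 + Q)*(2*Q) = 2*Q*(15 + Q))
r(N, A) = 5
g(a, D) = (-167 + 2*a*(15 + a))/(169 + D) (g(a, D) = (2*a*(15 + a) - 167)/(D + 169) = (-167 + 2*a*(15 + a))/(169 + D))
(r(-333, 325) - 143) + g(60, -445) = (5 - 143) + (-167 + 2*60*(15 + 60))/(169 - 445) = -138 + (-167 + 2*60*75)/(-276) = -138 - (-167 + 9000)/276 = -138 - 1/276*8833 = -138 - 8833/276 = -46921/276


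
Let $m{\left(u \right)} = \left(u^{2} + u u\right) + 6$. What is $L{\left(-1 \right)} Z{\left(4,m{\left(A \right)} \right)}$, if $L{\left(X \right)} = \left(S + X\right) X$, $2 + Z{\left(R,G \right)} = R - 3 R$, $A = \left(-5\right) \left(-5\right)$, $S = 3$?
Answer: $20$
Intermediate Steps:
$A = 25$
$m{\left(u \right)} = 6 + 2 u^{2}$ ($m{\left(u \right)} = \left(u^{2} + u^{2}\right) + 6 = 2 u^{2} + 6 = 6 + 2 u^{2}$)
$Z{\left(R,G \right)} = -2 - 2 R$ ($Z{\left(R,G \right)} = -2 + \left(R - 3 R\right) = -2 - 2 R$)
$L{\left(X \right)} = X \left(3 + X\right)$ ($L{\left(X \right)} = \left(3 + X\right) X = X \left(3 + X\right)$)
$L{\left(-1 \right)} Z{\left(4,m{\left(A \right)} \right)} = - (3 - 1) \left(-2 - 8\right) = \left(-1\right) 2 \left(-2 - 8\right) = \left(-2\right) \left(-10\right) = 20$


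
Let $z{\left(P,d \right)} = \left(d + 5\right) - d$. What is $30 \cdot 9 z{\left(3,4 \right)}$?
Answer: $1350$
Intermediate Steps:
$z{\left(P,d \right)} = 5$ ($z{\left(P,d \right)} = \left(5 + d\right) - d = 5$)
$30 \cdot 9 z{\left(3,4 \right)} = 30 \cdot 9 \cdot 5 = 270 \cdot 5 = 1350$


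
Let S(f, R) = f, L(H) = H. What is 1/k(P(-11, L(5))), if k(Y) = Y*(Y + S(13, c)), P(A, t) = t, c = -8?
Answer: 1/90 ≈ 0.011111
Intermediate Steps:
k(Y) = Y*(13 + Y) (k(Y) = Y*(Y + 13) = Y*(13 + Y))
1/k(P(-11, L(5))) = 1/(5*(13 + 5)) = 1/(5*18) = 1/90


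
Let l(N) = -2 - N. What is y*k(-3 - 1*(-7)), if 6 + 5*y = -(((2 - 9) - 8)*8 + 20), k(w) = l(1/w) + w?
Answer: 329/10 ≈ 32.900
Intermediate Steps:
k(w) = -2 + w - 1/w (k(w) = (-2 - 1/w) + w = -2 + w - 1/w)
y = 94/5 (y = -6/5 + (-(((2 - 9) - 8)*8 + 20))/5 = -6/5 + (-((-7 - 8)*8 + 20))/5 = -6/5 + (-(-15*8 + 20))/5 = -6/5 + (-(-120 + 20))/5 = -6/5 + (-1*(-100))/5 = -6/5 + (⅕)*100 = -6/5 + 20 = 94/5 ≈ 18.800)
y*k(-3 - 1*(-7)) = 94*(-2 + (-3 - 1*(-7)) - 1/(-3 - 1*(-7)))/5 = 94*(-2 + (-3 + 7) - 1/(-3 + 7))/5 = 94*(-2 + 4 - 1/4)/5 = 94*(-2 + 4 - 1*¼)/5 = 94*(-2 + 4 - ¼)/5 = (94/5)*(7/4) = 329/10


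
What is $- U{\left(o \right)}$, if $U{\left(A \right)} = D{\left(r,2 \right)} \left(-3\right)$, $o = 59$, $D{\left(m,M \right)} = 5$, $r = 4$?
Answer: $15$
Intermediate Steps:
$U{\left(A \right)} = -15$ ($U{\left(A \right)} = 5 \left(-3\right) = -15$)
$- U{\left(o \right)} = \left(-1\right) \left(-15\right) = 15$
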